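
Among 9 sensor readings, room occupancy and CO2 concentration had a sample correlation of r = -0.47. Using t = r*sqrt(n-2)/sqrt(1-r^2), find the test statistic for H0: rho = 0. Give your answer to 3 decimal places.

1 − r² = 1 − 0.2209 = 0.7791;  √(1−r²) = 0.882666
√(n−2) = √7 = 2.645751
t = r·√(n−2)/√(1−r²) = -0.47 · 2.645751 / 0.882666 = -1.409

-1.409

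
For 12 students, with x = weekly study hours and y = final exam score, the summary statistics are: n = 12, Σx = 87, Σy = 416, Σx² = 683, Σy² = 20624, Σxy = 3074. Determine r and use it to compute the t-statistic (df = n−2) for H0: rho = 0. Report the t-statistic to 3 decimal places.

0.324

Numerator: nΣxy − (Σx)(Σy) = 12·3074 − (87)(416) = 696
Denominator: √[(nΣx²−(Σx)²)(nΣy²−(Σy)²)]
  nΣx²−(Σx)² = 12·683 − 7569 = 627;  nΣy²−(Σy)² = 12·20624 − 173056 = 74432
  √(627·74432) = √46668864 = 6831.4613
r = 696 / 6831.4613 = 0.1019
t = r·√(n−2)/√(1−r²) = 0.1019·√10 / √(1−0.010384) = 0.322236 / 0.994794 = 0.324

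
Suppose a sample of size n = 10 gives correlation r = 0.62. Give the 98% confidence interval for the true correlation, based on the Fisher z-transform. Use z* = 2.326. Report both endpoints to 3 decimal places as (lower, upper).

(-0.153, 0.922)

Fisher z: z_r = atanh(r) = ½·ln((1+0.62)/(1−0.62)) = 0.725005
SE(z) = 1/√(n−3) = 1/√7 = 0.377964
98% ⇒ z* = 2.326; margin = 2.326·0.377964 = 0.879144
CI on z-scale: (-0.154139, 1.604149)
Back-transform: tanh(-0.154139) = -0.152930, tanh(1.604149) = 0.922291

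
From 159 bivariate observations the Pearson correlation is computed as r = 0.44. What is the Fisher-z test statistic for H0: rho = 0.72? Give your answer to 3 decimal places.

Fisher z: atanh(0.44) = 0.472231, atanh(0.72) = 0.907645
z = (z_r − z_0)·√(n−3) = (0.472231 − 0.907645)·√156 = -0.435414 · 12.489996 = -5.438

-5.438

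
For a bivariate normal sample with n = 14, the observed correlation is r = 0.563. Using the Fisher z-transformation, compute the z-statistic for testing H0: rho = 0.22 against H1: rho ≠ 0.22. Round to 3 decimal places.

1.372

Fisher z: atanh(0.563) = 0.637215, atanh(0.22) = 0.223656
z = (z_r − z_0)·√(n−3) = (0.637215 − 0.223656)·√11 = 0.413559 · 3.316625 = 1.372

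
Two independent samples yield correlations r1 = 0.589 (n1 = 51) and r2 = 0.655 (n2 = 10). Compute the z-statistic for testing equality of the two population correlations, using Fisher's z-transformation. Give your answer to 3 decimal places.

Fisher z-transforms: z1 = atanh(0.589) = 0.676133, z2 = atanh(0.655) = 0.784006; difference d = -0.107873
Var(d) = 1/48 + 1/7 = 0.0208333 + 0.1428571 = 0.1636904
z = d/√Var(d) = -0.107873 / √0.1636904 = -0.107873 / 0.404587 = -0.267

-0.267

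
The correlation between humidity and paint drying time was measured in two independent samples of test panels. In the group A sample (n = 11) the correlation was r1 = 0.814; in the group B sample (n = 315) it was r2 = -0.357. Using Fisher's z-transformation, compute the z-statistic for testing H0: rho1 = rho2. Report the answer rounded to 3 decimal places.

4.223

z1 = atanh(0.814) = 1.138771,  z2 = atanh(-0.357) = -0.373443
SE = √(1/(n1−3) + 1/(n2−3)) = √(1/8 + 1/312) = √(0.1250000 + 0.0032051) = √0.1282051 = 0.358057
z = (z1 − z2)/SE = (1.138771 − (-0.373443)) / 0.358057 = 1.512214 / 0.358057 = 4.223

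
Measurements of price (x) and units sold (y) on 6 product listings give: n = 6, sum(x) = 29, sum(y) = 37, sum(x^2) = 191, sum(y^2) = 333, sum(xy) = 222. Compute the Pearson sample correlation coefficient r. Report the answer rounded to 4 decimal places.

Numerator: nΣxy − (Σx)(Σy) = 6·222 − (29)(37) = 259
Denominator: √[(nΣx²−(Σx)²)(nΣy²−(Σy)²)]
  nΣx²−(Σx)² = 6·191 − 841 = 305;  nΣy²−(Σy)² = 6·333 − 1369 = 629
  √(305·629) = √191845 = 438.0011
r = 259 / 438.0011 = 0.5913

0.5913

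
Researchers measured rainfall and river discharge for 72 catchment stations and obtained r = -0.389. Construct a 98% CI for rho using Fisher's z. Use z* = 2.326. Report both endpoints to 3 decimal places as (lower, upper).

z_r = atanh(-0.389) = -0.410621;  SE = 1/√(n−3) = 1/√69 = 0.120386
z-limits: -0.410621 ± 2.326·0.120386 = -0.410621 ± 0.280018 = [-0.690639, -0.130603]
ρ-limits: (tanh -0.690639, tanh -0.130603) = (-0.598, -0.130)

(-0.598, -0.130)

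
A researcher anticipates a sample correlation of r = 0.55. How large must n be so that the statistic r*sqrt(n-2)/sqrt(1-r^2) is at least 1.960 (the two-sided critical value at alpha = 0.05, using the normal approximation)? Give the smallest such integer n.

11

Need r·√(n−2)/√(1−r²) ≥ 1.960
√(n−2) ≥ 1.960·√(1−0.3025) / 0.55 = 1.960·0.835165 / 0.55 = 2.9762
n−2 ≥ 8.8578  ⇒  n ≥ 10.8578
Smallest integer n = 11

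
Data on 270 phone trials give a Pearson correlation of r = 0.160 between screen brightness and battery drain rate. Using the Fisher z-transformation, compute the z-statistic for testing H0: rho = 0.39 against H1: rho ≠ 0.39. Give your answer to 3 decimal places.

-4.092

z_r = atanh(0.160) = 0.161387,  z_0 = atanh(0.39) = 0.411800
SE = 1/√(n−3) = 1/√267 = 0.061199
z = (z_r − z_0)/SE = (0.161387 − 0.411800) / 0.061199 = -0.250413 / 0.061199 = -4.092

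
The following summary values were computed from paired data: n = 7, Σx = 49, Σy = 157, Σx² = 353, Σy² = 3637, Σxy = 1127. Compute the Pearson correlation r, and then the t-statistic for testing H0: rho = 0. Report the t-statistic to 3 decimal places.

Numerator: nΣxy − (Σx)(Σy) = 7·1127 − (49)(157) = 196
Denominator: √[(nΣx²−(Σx)²)(nΣy²−(Σy)²)]
  nΣx²−(Σx)² = 7·353 − 2401 = 70;  nΣy²−(Σy)² = 7·3637 − 24649 = 810
  √(70·810) = √56700 = 238.1176
r = 196 / 238.1176 = 0.8231
t = r·√(n−2)/√(1−r²) = 0.8231·√5 / √(1−0.677494) = 1.840508 / 0.567896 = 3.241

3.241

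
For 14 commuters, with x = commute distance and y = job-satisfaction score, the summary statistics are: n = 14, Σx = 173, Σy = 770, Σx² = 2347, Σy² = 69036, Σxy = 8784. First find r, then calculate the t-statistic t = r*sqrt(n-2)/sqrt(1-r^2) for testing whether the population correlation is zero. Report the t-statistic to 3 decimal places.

-1.127

S_xy = nΣxy − ΣxΣy = 14·8784 − 173·770 = 122976 − 133210 = -10234
S_xx = nΣx² − (Σx)² = 14·2347 − 173² = 32858 − 29929 = 2929
S_yy = nΣy² − (Σy)² = 14·69036 − 770² = 966504 − 592900 = 373604
r = S_xy / √(S_xx·S_yy) = -10234 / √(2929·373604) = -10234 / √1094286116 = -10234 / 33079.9957 = -0.3094
t = r·√(n−2)/√(1−r²) = -0.3094·√12 / √(1−0.095728) = -1.071793 / 0.950932 = -1.127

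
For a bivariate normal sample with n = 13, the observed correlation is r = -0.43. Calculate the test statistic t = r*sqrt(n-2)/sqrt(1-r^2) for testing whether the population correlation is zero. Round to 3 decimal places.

-1.580

1 − r² = 1 − 0.1849 = 0.8151;  √(1−r²) = 0.902829
√(n−2) = √11 = 3.316625
t = r·√(n−2)/√(1−r²) = -0.43 · 3.316625 / 0.902829 = -1.580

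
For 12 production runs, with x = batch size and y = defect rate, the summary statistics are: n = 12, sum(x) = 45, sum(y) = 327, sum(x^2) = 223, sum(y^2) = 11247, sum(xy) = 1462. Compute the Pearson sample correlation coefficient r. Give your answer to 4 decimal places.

S_xy = nΣxy − ΣxΣy = 12·1462 − 45·327 = 17544 − 14715 = 2829
S_xx = nΣx² − (Σx)² = 12·223 − 45² = 2676 − 2025 = 651
S_yy = nΣy² − (Σy)² = 12·11247 − 327² = 134964 − 106929 = 28035
r = S_xy / √(S_xx·S_yy) = 2829 / √(651·28035) = 2829 / √18250785 = 2829 / 4272.0937 = 0.6622

0.6622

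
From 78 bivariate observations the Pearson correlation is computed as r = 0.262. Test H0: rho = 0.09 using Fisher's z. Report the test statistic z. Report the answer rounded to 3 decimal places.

z_r = atanh(0.262) = 0.268255,  z_0 = atanh(0.09) = 0.090244
SE = 1/√(n−3) = 1/√75 = 0.115470
z = (z_r − z_0)/SE = (0.268255 − 0.090244) / 0.115470 = 0.178011 / 0.115470 = 1.542

1.542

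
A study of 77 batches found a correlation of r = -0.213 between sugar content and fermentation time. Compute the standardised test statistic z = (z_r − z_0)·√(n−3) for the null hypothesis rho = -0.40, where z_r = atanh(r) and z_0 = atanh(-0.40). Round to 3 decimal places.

z_r = atanh(-0.213) = -0.216312,  z_0 = atanh(-0.40) = -0.423649
SE = 1/√(n−3) = 1/√74 = 0.116248
z = (z_r − z_0)/SE = (-0.216312 − (-0.423649)) / 0.116248 = 0.207337 / 0.116248 = 1.784

1.784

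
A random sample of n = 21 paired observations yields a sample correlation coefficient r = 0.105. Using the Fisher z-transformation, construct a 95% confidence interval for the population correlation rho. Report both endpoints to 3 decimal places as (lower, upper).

(-0.342, 0.513)

z_r = atanh(0.105) = 0.105388;  SE = 1/√(n−3) = 1/√18 = 0.235702
z-limits: 0.105388 ± 1.960·0.235702 = 0.105388 ± 0.461976 = [-0.356588, 0.567364]
ρ-limits: (tanh -0.356588, tanh 0.567364) = (-0.342, 0.513)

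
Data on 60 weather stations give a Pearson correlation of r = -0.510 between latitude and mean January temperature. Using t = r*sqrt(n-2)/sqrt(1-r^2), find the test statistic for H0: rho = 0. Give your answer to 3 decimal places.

t = r·√(n−2) / √(1−r²) with r = -0.510, n = 60
  = -0.510·√58 / √(1 − 0.260100)
  = -0.510·7.615773 / 0.860174
  = -3.884044 / 0.860174 = -4.515

-4.515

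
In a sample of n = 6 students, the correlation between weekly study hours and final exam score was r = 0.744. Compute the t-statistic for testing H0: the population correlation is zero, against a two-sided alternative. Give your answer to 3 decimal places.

2.227

t = r·√(n−2) / √(1−r²) with r = 0.744, n = 6
  = 0.744·√4 / √(1 − 0.553536)
  = 0.744·2.000000 / 0.668180
  = 1.488000 / 0.668180 = 2.227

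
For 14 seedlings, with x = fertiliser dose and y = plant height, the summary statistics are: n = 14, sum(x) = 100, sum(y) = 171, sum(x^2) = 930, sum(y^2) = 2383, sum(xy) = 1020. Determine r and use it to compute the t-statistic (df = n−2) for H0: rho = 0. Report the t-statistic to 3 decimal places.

-4.609

S_xy = nΣxy − ΣxΣy = 14·1020 − 100·171 = 14280 − 17100 = -2820
S_xx = nΣx² − (Σx)² = 14·930 − 100² = 13020 − 10000 = 3020
S_yy = nΣy² − (Σy)² = 14·2383 − 171² = 33362 − 29241 = 4121
r = S_xy / √(S_xx·S_yy) = -2820 / √(3020·4121) = -2820 / √12445420 = -2820 / 3527.8067 = -0.7994
t = r·√(n−2)/√(1−r²) = -0.7994·√12 / √(1−0.639040) = -2.769203 / 0.600799 = -4.609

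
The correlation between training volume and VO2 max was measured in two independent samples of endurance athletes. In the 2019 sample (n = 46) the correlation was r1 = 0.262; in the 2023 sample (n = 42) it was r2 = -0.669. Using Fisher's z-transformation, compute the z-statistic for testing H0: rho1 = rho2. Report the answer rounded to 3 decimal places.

4.871

Fisher z-transforms: z1 = atanh(0.262) = 0.268255, z2 = atanh(-0.669) = -0.808931; difference d = 1.077186
Var(d) = 1/43 + 1/39 = 0.0232558 + 0.0256410 = 0.0488968
z = d/√Var(d) = 1.077186 / √0.0488968 = 1.077186 / 0.221126 = 4.871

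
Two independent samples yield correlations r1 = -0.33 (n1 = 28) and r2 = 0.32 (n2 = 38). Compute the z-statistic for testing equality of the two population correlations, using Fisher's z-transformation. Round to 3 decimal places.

Fisher z-transforms: z1 = atanh(-0.33) = -0.342828, z2 = atanh(0.32) = 0.331647; difference d = -0.674475
Var(d) = 1/25 + 1/35 = 0.0400000 + 0.0285714 = 0.0685714
z = d/√Var(d) = -0.674475 / √0.0685714 = -0.674475 / 0.261861 = -2.576

-2.576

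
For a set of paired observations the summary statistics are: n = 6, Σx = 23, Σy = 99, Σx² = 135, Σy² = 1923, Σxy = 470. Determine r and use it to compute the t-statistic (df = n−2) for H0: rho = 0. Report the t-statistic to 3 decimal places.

2.470

Numerator: nΣxy − (Σx)(Σy) = 6·470 − (23)(99) = 543
Denominator: √[(nΣx²−(Σx)²)(nΣy²−(Σy)²)]
  nΣx²−(Σx)² = 6·135 − 529 = 281;  nΣy²−(Σy)² = 6·1923 − 9801 = 1737
  √(281·1737) = √488097 = 698.6394
r = 543 / 698.6394 = 0.7772
t = r·√(n−2)/√(1−r²) = 0.7772·√4 / √(1−0.604040) = 1.554400 / 0.629254 = 2.470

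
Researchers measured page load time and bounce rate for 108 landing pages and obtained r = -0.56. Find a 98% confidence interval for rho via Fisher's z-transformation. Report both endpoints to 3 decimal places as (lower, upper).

z_r = atanh(-0.56) = -0.632833;  SE = 1/√(n−3) = 1/√105 = 0.097590
z-limits: -0.632833 ± 2.326·0.097590 = -0.632833 ± 0.226994 = [-0.859827, -0.405839]
ρ-limits: (tanh -0.859827, tanh -0.405839) = (-0.696, -0.385)

(-0.696, -0.385)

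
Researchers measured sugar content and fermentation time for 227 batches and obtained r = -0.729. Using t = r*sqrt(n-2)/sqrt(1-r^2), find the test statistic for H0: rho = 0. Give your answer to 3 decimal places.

-15.975

t = r·√(n−2) / √(1−r²) with r = -0.729, n = 227
  = -0.729·√225 / √(1 − 0.531441)
  = -0.729·15.000000 / 0.684514
  = -10.935000 / 0.684514 = -15.975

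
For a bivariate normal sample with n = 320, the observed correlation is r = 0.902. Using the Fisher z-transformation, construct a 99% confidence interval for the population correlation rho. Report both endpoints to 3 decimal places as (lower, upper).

Fisher z: z_r = atanh(r) = ½·ln((1+0.902)/(1−0.902)) = 1.482847
SE(z) = 1/√(n−3) = 1/√317 = 0.056166
99% ⇒ z* = 2.576; margin = 2.576·0.056166 = 0.144684
CI on z-scale: (1.338163, 1.627531)
Back-transform: tanh(1.338163) = 0.871230, tanh(1.627531) = 0.925709

(0.871, 0.926)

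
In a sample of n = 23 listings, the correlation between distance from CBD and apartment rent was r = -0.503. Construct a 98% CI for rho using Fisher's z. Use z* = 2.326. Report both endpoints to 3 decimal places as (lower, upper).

z_r = atanh(-0.503) = -0.553314;  SE = 1/√(n−3) = 1/√20 = 0.223607
z-limits: -0.553314 ± 2.326·0.223607 = -0.553314 ± 0.520110 = [-1.073424, -0.033204]
ρ-limits: (tanh -1.073424, tanh -0.033204) = (-0.791, -0.033)

(-0.791, -0.033)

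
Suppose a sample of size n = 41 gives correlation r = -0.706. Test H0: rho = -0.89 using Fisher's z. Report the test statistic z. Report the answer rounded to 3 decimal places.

z_r = atanh(-0.706) = -0.879163,  z_0 = atanh(-0.89) = -1.421926
SE = 1/√(n−3) = 1/√38 = 0.162221
z = (z_r − z_0)/SE = (-0.879163 − (-1.421926)) / 0.162221 = 0.542763 / 0.162221 = 3.346

3.346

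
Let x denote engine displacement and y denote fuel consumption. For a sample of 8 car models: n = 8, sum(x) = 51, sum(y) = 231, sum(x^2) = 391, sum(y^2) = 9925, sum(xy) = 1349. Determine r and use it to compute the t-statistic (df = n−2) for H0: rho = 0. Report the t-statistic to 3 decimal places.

S_xy = nΣxy − ΣxΣy = 8·1349 − 51·231 = 10792 − 11781 = -989
S_xx = nΣx² − (Σx)² = 8·391 − 51² = 3128 − 2601 = 527
S_yy = nΣy² − (Σy)² = 8·9925 − 231² = 79400 − 53361 = 26039
r = S_xy / √(S_xx·S_yy) = -989 / √(527·26039) = -989 / √13722553 = -989 / 3704.3964 = -0.2670
t = r·√(n−2)/√(1−r²) = -0.2670·√6 / √(1−0.071289) = -0.654014 / 0.963697 = -0.679

-0.679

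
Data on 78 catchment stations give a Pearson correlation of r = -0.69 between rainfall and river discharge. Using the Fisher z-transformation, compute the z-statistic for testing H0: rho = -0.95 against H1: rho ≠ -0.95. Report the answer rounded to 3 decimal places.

Fisher z: atanh(-0.69) = -0.847956, atanh(-0.95) = -1.831781
z = (z_r − z_0)·√(n−3) = (-0.847956 − (-1.831781))·√75 = 0.983825 · 8.660254 = 8.520

8.520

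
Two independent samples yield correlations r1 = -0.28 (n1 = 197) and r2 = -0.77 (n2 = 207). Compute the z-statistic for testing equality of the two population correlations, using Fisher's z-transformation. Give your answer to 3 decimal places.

z1 = atanh(-0.28) = -0.287682,  z2 = atanh(-0.77) = -1.020328
SE = √(1/(n1−3) + 1/(n2−3)) = √(1/194 + 1/204) = √(0.0051546 + 0.0049020) = √0.0100566 = 0.100283
z = (z1 − z2)/SE = (-0.287682 − (-1.020328)) / 0.100283 = 0.732646 / 0.100283 = 7.306

7.306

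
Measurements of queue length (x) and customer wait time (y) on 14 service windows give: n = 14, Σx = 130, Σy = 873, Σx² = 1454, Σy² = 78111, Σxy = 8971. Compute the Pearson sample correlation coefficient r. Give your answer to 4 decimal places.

0.3576

S_xy = nΣxy − ΣxΣy = 14·8971 − 130·873 = 125594 − 113490 = 12104
S_xx = nΣx² − (Σx)² = 14·1454 − 130² = 20356 − 16900 = 3456
S_yy = nΣy² − (Σy)² = 14·78111 − 873² = 1093554 − 762129 = 331425
r = S_xy / √(S_xx·S_yy) = 12104 / √(3456·331425) = 12104 / √1145404800 = 12104 / 33843.8296 = 0.3576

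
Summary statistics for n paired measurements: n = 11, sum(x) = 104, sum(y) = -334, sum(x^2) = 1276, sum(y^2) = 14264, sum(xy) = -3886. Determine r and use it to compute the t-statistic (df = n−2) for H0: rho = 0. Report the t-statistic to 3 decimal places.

S_xy = nΣxy − ΣxΣy = 11·(-3886) − 104·(-334) = -42746 − (-34736) = -8010
S_xx = nΣx² − (Σx)² = 11·1276 − 104² = 14036 − 10816 = 3220
S_yy = nΣy² − (Σy)² = 11·14264 − (-334)² = 156904 − 111556 = 45348
r = S_xy / √(S_xx·S_yy) = -8010 / √(3220·45348) = -8010 / √146020560 = -8010 / 12083.8967 = -0.6629
t = r·√(n−2)/√(1−r²) = -0.6629·√9 / √(1−0.439436) = -1.988700 / 0.748708 = -2.656

-2.656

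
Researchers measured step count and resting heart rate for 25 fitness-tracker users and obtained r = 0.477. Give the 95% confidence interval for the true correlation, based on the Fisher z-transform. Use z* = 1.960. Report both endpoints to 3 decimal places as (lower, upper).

Fisher z: z_r = atanh(r) = ½·ln((1+0.477)/(1−0.477)) = 0.519093
SE(z) = 1/√(n−3) = 1/√22 = 0.213201
95% ⇒ z* = 1.960; margin = 1.960·0.213201 = 0.417874
CI on z-scale: (0.101219, 0.936967)
Back-transform: tanh(0.101219) = 0.100875, tanh(0.936967) = 0.733826

(0.101, 0.734)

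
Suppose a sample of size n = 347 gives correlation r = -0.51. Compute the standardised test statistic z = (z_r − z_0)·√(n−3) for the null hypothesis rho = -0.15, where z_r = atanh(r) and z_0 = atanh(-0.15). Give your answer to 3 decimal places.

-7.634

z_r = atanh(-0.51) = -0.562730,  z_0 = atanh(-0.15) = -0.151140
SE = 1/√(n−3) = 1/√344 = 0.053916
z = (z_r − z_0)/SE = (-0.562730 − (-0.151140)) / 0.053916 = -0.411590 / 0.053916 = -7.634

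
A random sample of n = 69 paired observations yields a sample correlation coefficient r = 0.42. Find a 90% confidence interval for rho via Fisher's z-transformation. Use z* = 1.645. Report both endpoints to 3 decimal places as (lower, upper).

Fisher z: z_r = atanh(r) = ½·ln((1+0.42)/(1−0.42)) = 0.447692
SE(z) = 1/√(n−3) = 1/√66 = 0.123091
90% ⇒ z* = 1.645; margin = 1.645·0.123091 = 0.202485
CI on z-scale: (0.245207, 0.650177)
Back-transform: tanh(0.245207) = 0.240408, tanh(0.650177) = 0.571789

(0.240, 0.572)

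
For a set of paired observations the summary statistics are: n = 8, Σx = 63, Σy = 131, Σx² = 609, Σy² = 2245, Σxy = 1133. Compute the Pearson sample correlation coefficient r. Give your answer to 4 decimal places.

0.9548

S_xy = nΣxy − ΣxΣy = 8·1133 − 63·131 = 9064 − 8253 = 811
S_xx = nΣx² − (Σx)² = 8·609 − 63² = 4872 − 3969 = 903
S_yy = nΣy² − (Σy)² = 8·2245 − 131² = 17960 − 17161 = 799
r = S_xy / √(S_xx·S_yy) = 811 / √(903·799) = 811 / √721497 = 811 / 849.4098 = 0.9548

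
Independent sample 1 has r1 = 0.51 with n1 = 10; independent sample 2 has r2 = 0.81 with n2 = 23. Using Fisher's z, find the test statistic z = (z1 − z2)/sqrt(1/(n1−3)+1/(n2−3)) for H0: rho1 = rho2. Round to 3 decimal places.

z1 = atanh(0.51) = 0.562730,  z2 = atanh(0.81) = 1.127029
SE = √(1/(n1−3) + 1/(n2−3)) = √(1/7 + 1/20) = √(0.1428571 + 0.0500000) = √0.1928571 = 0.439155
z = (z1 − z2)/SE = (0.562730 − 1.127029) / 0.439155 = -0.564299 / 0.439155 = -1.285

-1.285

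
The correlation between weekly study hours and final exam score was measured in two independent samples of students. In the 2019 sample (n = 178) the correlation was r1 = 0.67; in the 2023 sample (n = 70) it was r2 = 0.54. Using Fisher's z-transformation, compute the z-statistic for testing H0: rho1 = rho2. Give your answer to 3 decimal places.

1.438

Fisher z-transforms: z1 = atanh(0.67) = 0.810743, z2 = atanh(0.54) = 0.604156; difference d = 0.206587
Var(d) = 1/175 + 1/67 = 0.0057143 + 0.0149254 = 0.0206397
z = d/√Var(d) = 0.206587 / √0.0206397 = 0.206587 / 0.143665 = 1.438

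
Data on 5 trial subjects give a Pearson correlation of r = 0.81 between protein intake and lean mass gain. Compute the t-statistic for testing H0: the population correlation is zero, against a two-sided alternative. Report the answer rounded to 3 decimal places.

2.392

t = r·√(n−2) / √(1−r²) with r = 0.81, n = 5
  = 0.81·√3 / √(1 − 0.6561)
  = 0.81·1.732051 / 0.586430
  = 1.402961 / 0.586430 = 2.392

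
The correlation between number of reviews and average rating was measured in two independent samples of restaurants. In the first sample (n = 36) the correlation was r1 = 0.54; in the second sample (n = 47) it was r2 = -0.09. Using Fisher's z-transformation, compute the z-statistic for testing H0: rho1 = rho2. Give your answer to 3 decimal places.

Fisher z-transforms: z1 = atanh(0.54) = 0.604156, z2 = atanh(-0.09) = -0.090244; difference d = 0.694400
Var(d) = 1/33 + 1/44 = 0.0303030 + 0.0227273 = 0.0530303
z = d/√Var(d) = 0.694400 / √0.0530303 = 0.694400 / 0.230283 = 3.015

3.015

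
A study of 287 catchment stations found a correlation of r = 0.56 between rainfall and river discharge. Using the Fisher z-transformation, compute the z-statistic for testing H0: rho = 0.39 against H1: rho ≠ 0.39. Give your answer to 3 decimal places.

Fisher z: atanh(0.56) = 0.632833, atanh(0.39) = 0.411800
z = (z_r − z_0)·√(n−3) = (0.632833 − 0.411800)·√284 = 0.221033 · 16.852300 = 3.725

3.725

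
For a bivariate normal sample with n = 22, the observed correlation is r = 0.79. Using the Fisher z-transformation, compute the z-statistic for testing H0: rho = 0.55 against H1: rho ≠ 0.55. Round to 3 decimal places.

Fisher z: atanh(0.79) = 1.071432, atanh(0.55) = 0.618381
z = (z_r − z_0)·√(n−3) = (1.071432 − 0.618381)·√19 = 0.453051 · 4.358899 = 1.975

1.975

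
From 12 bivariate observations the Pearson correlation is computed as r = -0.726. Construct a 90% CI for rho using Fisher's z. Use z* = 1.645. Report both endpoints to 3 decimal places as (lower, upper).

(-0.899, -0.356)

z_r = atanh(-0.726) = -0.920217;  SE = 1/√(n−3) = 1/√9 = 0.333333
z-limits: -0.920217 ± 1.645·0.333333 = -0.920217 ± 0.548333 = [-1.468550, -0.371884]
ρ-limits: (tanh -1.468550, tanh -0.371884) = (-0.899, -0.356)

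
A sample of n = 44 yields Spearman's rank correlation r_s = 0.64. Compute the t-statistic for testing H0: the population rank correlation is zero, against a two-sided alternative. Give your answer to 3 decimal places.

1 − r_s² = 1 − 0.4096 = 0.5904;  √(1−r_s²) = 0.768375
√(n−2) = √42 = 6.480741
t = r_s·√(n−2)/√(1−r_s²) = 0.64 · 6.480741 / 0.768375 = 5.398

5.398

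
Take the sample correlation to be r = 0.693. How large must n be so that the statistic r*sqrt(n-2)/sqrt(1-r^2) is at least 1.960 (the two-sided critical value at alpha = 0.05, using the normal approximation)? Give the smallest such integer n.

7

Need r·√(n−2)/√(1−r²) ≥ 1.960
√(n−2) ≥ 1.960·√(1−0.480249) / 0.693 = 1.960·0.720938 / 0.693 = 2.0390
n−2 ≥ 4.1575  ⇒  n ≥ 6.1575
Smallest integer n = 7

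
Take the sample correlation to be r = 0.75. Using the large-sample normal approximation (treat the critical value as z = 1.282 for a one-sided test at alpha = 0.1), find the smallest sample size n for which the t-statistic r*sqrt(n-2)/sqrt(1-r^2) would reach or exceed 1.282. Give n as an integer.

Need r·√(n−2)/√(1−r²) ≥ 1.282
√(n−2) ≥ 1.282·√(1−0.5625) / 0.75 = 1.282·0.661438 / 0.75 = 1.1306
n−2 ≥ 1.2783  ⇒  n ≥ 3.2783
Smallest integer n = 4

4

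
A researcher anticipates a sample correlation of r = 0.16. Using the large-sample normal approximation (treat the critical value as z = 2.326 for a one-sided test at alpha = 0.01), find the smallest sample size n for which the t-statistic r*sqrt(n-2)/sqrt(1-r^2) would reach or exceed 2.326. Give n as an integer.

208

Need r·√(n−2)/√(1−r²) ≥ 2.326
√(n−2) ≥ 2.326·√(1−0.0256) / 0.16 = 2.326·0.987117 / 0.16 = 14.3502
n−2 ≥ 205.9282  ⇒  n ≥ 207.9282
Smallest integer n = 208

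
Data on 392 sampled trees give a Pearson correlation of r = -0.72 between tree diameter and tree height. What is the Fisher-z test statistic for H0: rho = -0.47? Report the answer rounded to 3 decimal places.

-7.841

Fisher z: atanh(-0.72) = -0.907645, atanh(-0.47) = -0.510070
z = (z_r − z_0)·√(n−3) = (-0.907645 − (-0.510070))·√389 = -0.397575 · 19.723083 = -7.841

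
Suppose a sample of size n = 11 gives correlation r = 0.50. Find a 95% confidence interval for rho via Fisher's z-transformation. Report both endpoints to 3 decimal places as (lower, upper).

(-0.143, 0.846)

z_r = atanh(0.50) = 0.549306;  SE = 1/√(n−3) = 1/√8 = 0.353553
z-limits: 0.549306 ± 1.960·0.353553 = 0.549306 ± 0.692964 = [-0.143658, 1.242270]
ρ-limits: (tanh -0.143658, tanh 1.242270) = (-0.143, 0.846)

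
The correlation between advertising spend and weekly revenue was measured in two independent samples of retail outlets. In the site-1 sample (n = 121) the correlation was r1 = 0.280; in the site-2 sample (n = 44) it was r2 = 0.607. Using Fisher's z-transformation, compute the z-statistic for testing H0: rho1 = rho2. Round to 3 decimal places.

Fisher z-transforms: z1 = atanh(0.280) = 0.287682, z2 = atanh(0.607) = 0.704157; difference d = -0.416475
Var(d) = 1/118 + 1/41 = 0.0084746 + 0.0243902 = 0.0328648
z = d/√Var(d) = -0.416475 / √0.0328648 = -0.416475 / 0.181287 = -2.297

-2.297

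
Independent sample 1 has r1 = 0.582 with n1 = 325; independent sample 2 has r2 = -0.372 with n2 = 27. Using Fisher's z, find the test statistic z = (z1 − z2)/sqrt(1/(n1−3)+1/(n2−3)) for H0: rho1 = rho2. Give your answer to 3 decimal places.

4.992

Fisher z-transforms: z1 = atanh(0.582) = 0.665482, z2 = atanh(-0.372) = -0.390742; difference d = 1.056224
Var(d) = 1/322 + 1/24 = 0.0031056 + 0.0416667 = 0.0447723
z = d/√Var(d) = 1.056224 / √0.0447723 = 1.056224 / 0.211595 = 4.992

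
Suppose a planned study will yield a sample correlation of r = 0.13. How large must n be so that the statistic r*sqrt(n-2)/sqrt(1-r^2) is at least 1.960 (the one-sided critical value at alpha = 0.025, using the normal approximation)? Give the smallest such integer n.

226

Need r·√(n−2)/√(1−r²) ≥ 1.960
√(n−2) ≥ 1.960·√(1−0.0169) / 0.13 = 1.960·0.991514 / 0.13 = 14.9490
n−2 ≥ 223.4726  ⇒  n ≥ 225.4726
Smallest integer n = 226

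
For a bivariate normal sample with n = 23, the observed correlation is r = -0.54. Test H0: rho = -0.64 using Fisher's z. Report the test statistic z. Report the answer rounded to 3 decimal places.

Fisher z: atanh(-0.54) = -0.604156, atanh(-0.64) = -0.758174
z = (z_r − z_0)·√(n−3) = (-0.604156 − (-0.758174))·√20 = 0.154018 · 4.472136 = 0.689

0.689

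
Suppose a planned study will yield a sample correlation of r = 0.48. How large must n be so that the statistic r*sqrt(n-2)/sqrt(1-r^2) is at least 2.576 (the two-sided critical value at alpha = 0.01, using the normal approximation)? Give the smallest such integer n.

25

r√(n−2)/√(1−r²) ≥ 2.576  ⇔  n−2 ≥ (2.576)²·(1−r²)/r²
(1−r²)/r² = (1−0.2304)/0.2304 = 3.3403
n ≥ 2 + 6.635776·3.3403 = 2 + 22.1655 = 24.1655
⌈24.1655⌉ = 25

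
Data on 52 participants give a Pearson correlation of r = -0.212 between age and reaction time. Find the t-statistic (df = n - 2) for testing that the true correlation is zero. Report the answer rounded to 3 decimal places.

-1.534

1 − r² = 1 − 0.044944 = 0.955056;  √(1−r²) = 0.977270
√(n−2) = √50 = 7.071068
t = r·√(n−2)/√(1−r²) = -0.212 · 7.071068 / 0.977270 = -1.534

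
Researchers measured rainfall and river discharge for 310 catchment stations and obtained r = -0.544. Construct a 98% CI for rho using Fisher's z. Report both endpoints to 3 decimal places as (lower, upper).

(-0.631, -0.444)

Fisher z: z_r = atanh(r) = ½·ln((1+(-0.544))/(1−(-0.544))) = -0.609819
SE(z) = 1/√(n−3) = 1/√307 = 0.057073
98% ⇒ z* = 2.326; margin = 2.326·0.057073 = 0.132752
CI on z-scale: (-0.742571, -0.477067)
Back-transform: tanh(-0.742571) = -0.630696, tanh(-0.477067) = -0.443892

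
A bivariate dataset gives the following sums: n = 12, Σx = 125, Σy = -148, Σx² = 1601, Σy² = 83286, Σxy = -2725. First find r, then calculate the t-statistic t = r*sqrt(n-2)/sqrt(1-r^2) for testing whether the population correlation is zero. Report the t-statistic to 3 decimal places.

Numerator: nΣxy − (Σx)(Σy) = 12·(-2725) − (125)(-148) = -14200
Denominator: √[(nΣx²−(Σx)²)(nΣy²−(Σy)²)]
  nΣx²−(Σx)² = 12·1601 − 15625 = 3587;  nΣy²−(Σy)² = 12·83286 − 21904 = 977528
  √(3587·977528) = √3506392936 = 59214.8034
r = -14200 / 59214.8034 = -0.2398
t = r·√(n−2)/√(1−r²) = -0.2398·√10 / √(1−0.057504) = -0.758314 / 0.970822 = -0.781

-0.781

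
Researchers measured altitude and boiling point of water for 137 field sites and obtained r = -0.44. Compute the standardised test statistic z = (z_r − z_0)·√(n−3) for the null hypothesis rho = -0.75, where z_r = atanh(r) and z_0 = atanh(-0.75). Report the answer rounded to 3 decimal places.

5.796

z_r = atanh(-0.44) = -0.472231,  z_0 = atanh(-0.75) = -0.972955
SE = 1/√(n−3) = 1/√134 = 0.086387
z = (z_r − z_0)/SE = (-0.472231 − (-0.972955)) / 0.086387 = 0.500724 / 0.086387 = 5.796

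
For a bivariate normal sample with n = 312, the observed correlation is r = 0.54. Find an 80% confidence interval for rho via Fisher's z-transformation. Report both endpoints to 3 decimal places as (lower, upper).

Fisher z: z_r = atanh(r) = ½·ln((1+0.54)/(1−0.54)) = 0.604156
SE(z) = 1/√(n−3) = 1/√309 = 0.056888
80% ⇒ z* = 1.282; margin = 1.282·0.056888 = 0.072930
CI on z-scale: (0.531226, 0.677086)
Back-transform: tanh(0.531226) = 0.486318, tanh(0.677086) = 0.589622

(0.486, 0.590)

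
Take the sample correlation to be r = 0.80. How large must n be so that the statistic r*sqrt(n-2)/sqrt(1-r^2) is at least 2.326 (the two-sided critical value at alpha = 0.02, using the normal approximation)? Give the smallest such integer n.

6

Need r·√(n−2)/√(1−r²) ≥ 2.326
√(n−2) ≥ 2.326·√(1−0.6400) / 0.80 = 2.326·0.600000 / 0.80 = 1.7445
n−2 ≥ 3.0433  ⇒  n ≥ 5.0433
Smallest integer n = 6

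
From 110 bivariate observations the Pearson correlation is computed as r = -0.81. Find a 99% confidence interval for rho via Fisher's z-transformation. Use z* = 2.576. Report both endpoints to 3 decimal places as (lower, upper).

Fisher z: z_r = atanh(r) = ½·ln((1+(-0.81))/(1−(-0.81))) = -1.127029
SE(z) = 1/√(n−3) = 1/√107 = 0.096674
99% ⇒ z* = 2.576; margin = 2.576·0.096674 = 0.249032
CI on z-scale: (-1.376061, -0.877997)
Back-transform: tanh(-1.376061) = -0.880066, tanh(-0.877997) = -0.705414

(-0.880, -0.705)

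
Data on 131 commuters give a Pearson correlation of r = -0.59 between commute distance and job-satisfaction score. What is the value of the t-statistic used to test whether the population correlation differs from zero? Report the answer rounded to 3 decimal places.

-8.300

t = r·√(n−2) / √(1−r²) with r = -0.59, n = 131
  = -0.59·√129 / √(1 − 0.3481)
  = -0.59·11.357817 / 0.807403
  = -6.701112 / 0.807403 = -8.300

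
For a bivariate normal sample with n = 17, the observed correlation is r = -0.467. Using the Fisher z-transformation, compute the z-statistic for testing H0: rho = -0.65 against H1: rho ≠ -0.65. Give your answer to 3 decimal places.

1.007

z_r = atanh(-0.467) = -0.506227,  z_0 = atanh(-0.65) = -0.775299
SE = 1/√(n−3) = 1/√14 = 0.267261
z = (z_r − z_0)/SE = (-0.506227 − (-0.775299)) / 0.267261 = 0.269072 / 0.267261 = 1.007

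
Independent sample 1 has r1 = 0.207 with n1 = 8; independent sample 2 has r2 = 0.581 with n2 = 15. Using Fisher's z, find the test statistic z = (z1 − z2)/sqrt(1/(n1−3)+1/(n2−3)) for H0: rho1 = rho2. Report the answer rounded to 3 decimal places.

Fisher z-transforms: z1 = atanh(0.207) = 0.210035, z2 = atanh(0.581) = 0.663971; difference d = -0.453936
Var(d) = 1/5 + 1/12 = 0.2000000 + 0.0833333 = 0.2833333
z = d/√Var(d) = -0.453936 / √0.2833333 = -0.453936 / 0.532291 = -0.853

-0.853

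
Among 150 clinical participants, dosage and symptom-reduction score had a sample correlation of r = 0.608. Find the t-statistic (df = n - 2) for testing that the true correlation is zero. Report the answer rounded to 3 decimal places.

1 − r² = 1 − 0.369664 = 0.630336;  √(1−r²) = 0.793937
√(n−2) = √148 = 12.165525
t = r·√(n−2)/√(1−r²) = 0.608 · 12.165525 / 0.793937 = 9.316

9.316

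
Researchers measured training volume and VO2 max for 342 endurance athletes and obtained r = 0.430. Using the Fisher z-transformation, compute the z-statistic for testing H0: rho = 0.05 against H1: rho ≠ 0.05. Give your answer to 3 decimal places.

z_r = atanh(0.430) = 0.459897,  z_0 = atanh(0.05) = 0.050042
SE = 1/√(n−3) = 1/√339 = 0.054313
z = (z_r − z_0)/SE = (0.459897 − 0.050042) / 0.054313 = 0.409855 / 0.054313 = 7.546

7.546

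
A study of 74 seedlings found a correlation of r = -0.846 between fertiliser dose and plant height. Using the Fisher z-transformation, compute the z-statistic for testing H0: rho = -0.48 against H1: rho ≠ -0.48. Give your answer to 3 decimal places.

-6.058

Fisher z: atanh(-0.846) = -1.241912, atanh(-0.48) = -0.522984
z = (z_r − z_0)·√(n−3) = (-1.241912 − (-0.522984))·√71 = -0.718928 · 8.426150 = -6.058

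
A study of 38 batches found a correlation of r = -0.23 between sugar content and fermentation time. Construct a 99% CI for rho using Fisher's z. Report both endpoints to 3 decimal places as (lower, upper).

z_r = atanh(-0.23) = -0.234189;  SE = 1/√(n−3) = 1/√35 = 0.169031
z-limits: -0.234189 ± 2.576·0.169031 = -0.234189 ± 0.435424 = [-0.669613, 0.201235]
ρ-limits: (tanh -0.669613, tanh 0.201235) = (-0.585, 0.199)

(-0.585, 0.199)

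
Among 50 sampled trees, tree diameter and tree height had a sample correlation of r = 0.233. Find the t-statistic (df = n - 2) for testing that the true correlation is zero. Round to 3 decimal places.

1.660

1 − r² = 1 − 0.054289 = 0.945711;  √(1−r²) = 0.972477
√(n−2) = √48 = 6.928203
t = r·√(n−2)/√(1−r²) = 0.233 · 6.928203 / 0.972477 = 1.660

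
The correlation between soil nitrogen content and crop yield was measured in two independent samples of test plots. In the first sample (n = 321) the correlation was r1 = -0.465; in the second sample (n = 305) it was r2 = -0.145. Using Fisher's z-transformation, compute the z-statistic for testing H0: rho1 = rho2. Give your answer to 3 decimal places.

Fisher z-transforms: z1 = atanh(-0.465) = -0.503672, z2 = atanh(-0.145) = -0.146029; difference d = -0.357643
Var(d) = 1/318 + 1/302 = 0.0031447 + 0.0033113 = 0.0064560
z = d/√Var(d) = -0.357643 / √0.0064560 = -0.357643 / 0.080349 = -4.451

-4.451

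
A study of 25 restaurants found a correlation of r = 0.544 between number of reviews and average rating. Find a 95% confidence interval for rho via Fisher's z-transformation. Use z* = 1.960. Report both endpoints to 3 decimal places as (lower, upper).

Fisher z: z_r = atanh(r) = ½·ln((1+0.544)/(1−0.544)) = 0.609819
SE(z) = 1/√(n−3) = 1/√22 = 0.213201
95% ⇒ z* = 1.960; margin = 1.960·0.213201 = 0.417874
CI on z-scale: (0.191945, 1.027693)
Back-transform: tanh(0.191945) = 0.189622, tanh(1.027693) = 0.772981

(0.190, 0.773)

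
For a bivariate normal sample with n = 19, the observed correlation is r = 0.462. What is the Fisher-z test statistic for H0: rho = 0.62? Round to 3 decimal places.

z_r = atanh(0.462) = 0.499851,  z_0 = atanh(0.62) = 0.725005
SE = 1/√(n−3) = 1/√16 = 0.250000
z = (z_r − z_0)/SE = (0.499851 − 0.725005) / 0.250000 = -0.225154 / 0.250000 = -0.901

-0.901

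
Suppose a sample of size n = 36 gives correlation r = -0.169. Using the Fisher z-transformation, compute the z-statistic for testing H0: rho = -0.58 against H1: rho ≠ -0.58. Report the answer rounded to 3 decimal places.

2.825

z_r = atanh(-0.169) = -0.170637,  z_0 = atanh(-0.58) = -0.662463
SE = 1/√(n−3) = 1/√33 = 0.174078
z = (z_r − z_0)/SE = (-0.170637 − (-0.662463)) / 0.174078 = 0.491826 / 0.174078 = 2.825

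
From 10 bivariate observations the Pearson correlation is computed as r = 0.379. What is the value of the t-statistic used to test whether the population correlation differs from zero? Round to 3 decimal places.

t = r·√(n−2) / √(1−r²) with r = 0.379, n = 10
  = 0.379·√8 / √(1 − 0.143641)
  = 0.379·2.828427 / 0.925397
  = 1.071974 / 0.925397 = 1.158

1.158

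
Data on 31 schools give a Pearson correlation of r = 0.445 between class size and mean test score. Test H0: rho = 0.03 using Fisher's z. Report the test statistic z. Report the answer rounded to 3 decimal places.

2.373

Fisher z: atanh(0.445) = 0.478448, atanh(0.03) = 0.030009
z = (z_r − z_0)·√(n−3) = (0.478448 − 0.030009)·√28 = 0.448439 · 5.291503 = 2.373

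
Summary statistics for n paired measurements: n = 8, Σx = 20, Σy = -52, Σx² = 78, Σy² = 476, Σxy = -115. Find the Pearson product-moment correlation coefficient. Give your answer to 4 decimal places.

S_xy = nΣxy − ΣxΣy = 8·(-115) − 20·(-52) = -920 − (-1040) = 120
S_xx = nΣx² − (Σx)² = 8·78 − 20² = 624 − 400 = 224
S_yy = nΣy² − (Σy)² = 8·476 − (-52)² = 3808 − 2704 = 1104
r = S_xy / √(S_xx·S_yy) = 120 / √(224·1104) = 120 / √247296 = 120 / 497.2886 = 0.2413

0.2413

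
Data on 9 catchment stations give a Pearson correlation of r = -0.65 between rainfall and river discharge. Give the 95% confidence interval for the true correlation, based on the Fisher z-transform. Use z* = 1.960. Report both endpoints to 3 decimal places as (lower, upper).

(-0.918, 0.025)

z_r = atanh(-0.65) = -0.775299;  SE = 1/√(n−3) = 1/√6 = 0.408248
z-limits: -0.775299 ± 1.960·0.408248 = -0.775299 ± 0.800166 = [-1.575465, 0.024867]
ρ-limits: (tanh -1.575465, tanh 0.024867) = (-0.918, 0.025)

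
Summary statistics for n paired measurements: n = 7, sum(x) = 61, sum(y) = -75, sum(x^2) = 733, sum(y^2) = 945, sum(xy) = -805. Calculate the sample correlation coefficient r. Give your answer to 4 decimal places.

-0.8972

Numerator: nΣxy − (Σx)(Σy) = 7·(-805) − (61)(-75) = -1060
Denominator: √[(nΣx²−(Σx)²)(nΣy²−(Σy)²)]
  nΣx²−(Σx)² = 7·733 − 3721 = 1410;  nΣy²−(Σy)² = 7·945 − 5625 = 990
  √(1410·990) = √1395900 = 1181.4821
r = -1060 / 1181.4821 = -0.8972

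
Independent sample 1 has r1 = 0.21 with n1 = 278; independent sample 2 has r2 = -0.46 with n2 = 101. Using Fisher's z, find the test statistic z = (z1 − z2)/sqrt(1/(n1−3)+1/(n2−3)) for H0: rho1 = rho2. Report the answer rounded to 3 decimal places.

z1 = atanh(0.21) = 0.213171,  z2 = atanh(-0.46) = -0.497311
SE = √(1/(n1−3) + 1/(n2−3)) = √(1/275 + 1/98) = √(0.0036364 + 0.0102041) = √0.0138405 = 0.117646
z = (z1 − z2)/SE = (0.213171 − (-0.497311)) / 0.117646 = 0.710482 / 0.117646 = 6.039

6.039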